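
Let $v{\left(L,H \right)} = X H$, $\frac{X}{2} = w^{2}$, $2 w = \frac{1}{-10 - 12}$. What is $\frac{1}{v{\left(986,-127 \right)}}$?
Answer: $- \frac{968}{127} \approx -7.622$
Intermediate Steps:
$w = - \frac{1}{44}$ ($w = \frac{1}{2 \left(-10 - 12\right)} = \frac{1}{2 \left(-22\right)} = \frac{1}{2} \left(- \frac{1}{22}\right) = - \frac{1}{44} \approx -0.022727$)
$X = \frac{1}{968}$ ($X = 2 \left(- \frac{1}{44}\right)^{2} = 2 \cdot \frac{1}{1936} = \frac{1}{968} \approx 0.0010331$)
$v{\left(L,H \right)} = \frac{H}{968}$
$\frac{1}{v{\left(986,-127 \right)}} = \frac{1}{\frac{1}{968} \left(-127\right)} = \frac{1}{- \frac{127}{968}} = - \frac{968}{127}$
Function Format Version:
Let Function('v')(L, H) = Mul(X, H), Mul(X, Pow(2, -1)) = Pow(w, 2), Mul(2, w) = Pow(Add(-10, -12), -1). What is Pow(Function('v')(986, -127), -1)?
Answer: Rational(-968, 127) ≈ -7.6220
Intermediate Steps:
w = Rational(-1, 44) (w = Mul(Rational(1, 2), Pow(Add(-10, -12), -1)) = Mul(Rational(1, 2), Pow(-22, -1)) = Mul(Rational(1, 2), Rational(-1, 22)) = Rational(-1, 44) ≈ -0.022727)
X = Rational(1, 968) (X = Mul(2, Pow(Rational(-1, 44), 2)) = Mul(2, Rational(1, 1936)) = Rational(1, 968) ≈ 0.0010331)
Function('v')(L, H) = Mul(Rational(1, 968), H)
Pow(Function('v')(986, -127), -1) = Pow(Mul(Rational(1, 968), -127), -1) = Pow(Rational(-127, 968), -1) = Rational(-968, 127)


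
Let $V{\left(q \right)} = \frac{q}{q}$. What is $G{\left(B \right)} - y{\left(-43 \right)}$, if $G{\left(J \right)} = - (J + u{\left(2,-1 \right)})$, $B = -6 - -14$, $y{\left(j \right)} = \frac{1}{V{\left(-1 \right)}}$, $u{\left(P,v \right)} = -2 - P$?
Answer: $-5$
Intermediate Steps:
$V{\left(q \right)} = 1$
$y{\left(j \right)} = 1$ ($y{\left(j \right)} = 1^{-1} = 1$)
$B = 8$ ($B = -6 + 14 = 8$)
$G{\left(J \right)} = 4 - J$ ($G{\left(J \right)} = - (J - 4) = - (-4 + J) = 4 - J$)
$G{\left(B \right)} - y{\left(-43 \right)} = \left(4 - 8\right) - 1 = -4 - 1 = -5$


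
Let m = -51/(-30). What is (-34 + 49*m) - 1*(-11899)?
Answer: 119483/10 ≈ 11948.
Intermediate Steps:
m = 17/10 (m = -51*(-1/30) = 17/10 ≈ 1.7000)
(-34 + 49*m) - 1*(-11899) = (-34 + 49*(17/10)) - 1*(-11899) = (-34 + 833/10) + 11899 = 493/10 + 11899 = 119483/10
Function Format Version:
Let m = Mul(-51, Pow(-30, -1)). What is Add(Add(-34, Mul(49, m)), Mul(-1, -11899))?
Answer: Rational(119483, 10) ≈ 11948.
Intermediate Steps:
m = Rational(17, 10) (m = Mul(-51, Rational(-1, 30)) = Rational(17, 10) ≈ 1.7000)
Add(Add(-34, Mul(49, m)), Mul(-1, -11899)) = Add(Add(-34, Mul(49, Rational(17, 10))), Mul(-1, -11899)) = Add(Add(-34, Rational(833, 10)), 11899) = Add(Rational(493, 10), 11899) = Rational(119483, 10)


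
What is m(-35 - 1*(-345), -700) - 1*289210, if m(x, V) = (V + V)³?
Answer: -2744289210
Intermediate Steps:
m(x, V) = 8*V³ (m(x, V) = (2*V)³ = 8*V³)
m(-35 - 1*(-345), -700) - 1*289210 = 8*(-700)³ - 1*289210 = 8*(-343000000) - 289210 = -2744000000 - 289210 = -2744289210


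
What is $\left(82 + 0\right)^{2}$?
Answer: $6724$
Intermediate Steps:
$\left(82 + 0\right)^{2} = 82^{2} = 6724$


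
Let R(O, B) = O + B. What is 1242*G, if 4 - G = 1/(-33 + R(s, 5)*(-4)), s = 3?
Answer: 324162/65 ≈ 4987.1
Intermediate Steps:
R(O, B) = B + O
G = 261/65 (G = 4 - 1/(-33 + (5 + 3)*(-4)) = 4 - 1/(-33 + 8*(-4)) = 4 - 1/(-33 - 32) = 4 - 1/(-65) = 4 - 1*(-1/65) = 4 + 1/65 = 261/65 ≈ 4.0154)
1242*G = 1242*(261/65) = 324162/65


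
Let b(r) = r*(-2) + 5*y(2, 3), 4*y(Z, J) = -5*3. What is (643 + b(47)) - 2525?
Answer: -7979/4 ≈ -1994.8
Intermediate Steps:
y(Z, J) = -15/4 (y(Z, J) = (-5*3)/4 = (¼)*(-15) = -15/4)
b(r) = -75/4 - 2*r (b(r) = r*(-2) + 5*(-15/4) = -2*r - 75/4 = -75/4 - 2*r)
(643 + b(47)) - 2525 = (643 + (-75/4 - 2*47)) - 2525 = (643 + (-75/4 - 94)) - 2525 = (643 - 451/4) - 2525 = 2121/4 - 2525 = -7979/4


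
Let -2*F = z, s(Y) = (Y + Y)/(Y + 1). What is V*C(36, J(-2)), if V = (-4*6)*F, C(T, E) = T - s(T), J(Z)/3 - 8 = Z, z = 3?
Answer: 45360/37 ≈ 1225.9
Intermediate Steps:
s(Y) = 2*Y/(1 + Y) (s(Y) = (2*Y)/(1 + Y) = 2*Y/(1 + Y))
F = -3/2 (F = -1/2*3 = -3/2 ≈ -1.5000)
J(Z) = 24 + 3*Z
C(T, E) = T - 2*T/(1 + T)
V = 36 (V = -4*6*(-3/2) = -24*(-3/2) = 36)
V*C(36, J(-2)) = 36*(36*(-1 + 36)/(1 + 36)) = 36*(36*35/37) = 36*(36*(1/37)*35) = 36*(1260/37) = 45360/37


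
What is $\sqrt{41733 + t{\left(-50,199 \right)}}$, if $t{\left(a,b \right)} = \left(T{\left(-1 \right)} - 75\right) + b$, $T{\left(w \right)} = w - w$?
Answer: $\sqrt{41857} \approx 204.59$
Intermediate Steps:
$T{\left(w \right)} = 0$
$t{\left(a,b \right)} = -75 + b$ ($t{\left(a,b \right)} = \left(0 - 75\right) + b = -75 + b$)
$\sqrt{41733 + t{\left(-50,199 \right)}} = \sqrt{41733 + \left(-75 + 199\right)} = \sqrt{41733 + 124} = \sqrt{41857}$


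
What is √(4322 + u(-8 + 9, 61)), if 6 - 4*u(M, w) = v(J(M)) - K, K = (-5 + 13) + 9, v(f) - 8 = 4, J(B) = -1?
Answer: √17299/2 ≈ 65.763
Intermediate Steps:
v(f) = 12 (v(f) = 8 + 4 = 12)
K = 17 (K = 8 + 9 = 17)
u(M, w) = 11/4 (u(M, w) = 3/2 - (12 - 1*17)/4 = 3/2 - (12 - 17)/4 = 3/2 - ¼*(-5) = 3/2 + 5/4 = 11/4)
√(4322 + u(-8 + 9, 61)) = √(4322 + 11/4) = √(17299/4) = √17299/2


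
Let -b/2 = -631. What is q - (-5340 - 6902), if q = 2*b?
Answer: 14766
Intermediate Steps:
b = 1262 (b = -2*(-631) = 1262)
q = 2524 (q = 2*1262 = 2524)
q - (-5340 - 6902) = 2524 - (-5340 - 6902) = 2524 - 1*(-12242) = 2524 + 12242 = 14766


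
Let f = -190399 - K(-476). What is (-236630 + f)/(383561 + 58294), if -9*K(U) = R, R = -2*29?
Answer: -3843319/3976695 ≈ -0.96646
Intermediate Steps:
R = -58
K(U) = 58/9 (K(U) = -⅑*(-58) = 58/9)
f = -1713649/9 (f = -190399 - 1*58/9 = -190399 - 58/9 = -1713649/9 ≈ -1.9041e+5)
(-236630 + f)/(383561 + 58294) = (-236630 - 1713649/9)/(383561 + 58294) = -3843319/9/441855 = -3843319/9*1/441855 = -3843319/3976695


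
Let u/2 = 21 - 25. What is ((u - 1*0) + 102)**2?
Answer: 8836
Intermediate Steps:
u = -8 (u = 2*(21 - 25) = 2*(-4) = -8)
((u - 1*0) + 102)**2 = ((-8 - 1*0) + 102)**2 = ((-8 + 0) + 102)**2 = (-8 + 102)**2 = 94**2 = 8836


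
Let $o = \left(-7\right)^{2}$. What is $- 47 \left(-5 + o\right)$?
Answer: $-2068$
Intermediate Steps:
$o = 49$
$- 47 \left(-5 + o\right) = - 47 \left(-5 + 49\right) = \left(-47\right) 44 = -2068$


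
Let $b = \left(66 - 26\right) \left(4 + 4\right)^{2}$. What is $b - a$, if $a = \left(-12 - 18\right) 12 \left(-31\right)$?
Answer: $-8600$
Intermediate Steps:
$b = 2560$ ($b = 40 \cdot 8^{2} = 40 \cdot 64 = 2560$)
$a = 11160$ ($a = \left(-30\right) 12 \left(-31\right) = \left(-360\right) \left(-31\right) = 11160$)
$b - a = 2560 - 11160 = -8600$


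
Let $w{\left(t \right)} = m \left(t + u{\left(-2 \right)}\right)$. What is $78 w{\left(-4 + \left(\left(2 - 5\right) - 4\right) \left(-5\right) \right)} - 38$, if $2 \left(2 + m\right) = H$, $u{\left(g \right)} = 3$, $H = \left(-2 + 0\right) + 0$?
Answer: $-7994$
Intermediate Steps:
$H = -2$ ($H = -2 + 0 = -2$)
$m = -3$ ($m = -2 + \frac{1}{2} \left(-2\right) = -2 - 1 = -3$)
$w{\left(t \right)} = -9 - 3 t$ ($w{\left(t \right)} = - 3 \left(t + 3\right) = - 3 \left(3 + t\right) = -9 - 3 t$)
$78 w{\left(-4 + \left(\left(2 - 5\right) - 4\right) \left(-5\right) \right)} - 38 = 78 \left(-9 - 3 \left(-4 + \left(\left(2 - 5\right) - 4\right) \left(-5\right)\right)\right) - 38 = 78 \left(-9 - 3 \left(-4 + \left(-3 - 4\right) \left(-5\right)\right)\right) - 38 = 78 \left(-9 - 3 \left(-4 - -35\right)\right) - 38 = 78 \left(-9 - 3 \left(-4 + 35\right)\right) - 38 = 78 \left(-9 - 93\right) - 38 = 78 \left(-102\right) - 38 = -7956 - 38 = -7994$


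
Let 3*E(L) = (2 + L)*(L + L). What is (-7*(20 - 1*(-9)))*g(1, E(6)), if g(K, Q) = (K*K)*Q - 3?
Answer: -5887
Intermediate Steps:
E(L) = 2*L*(2 + L)/3 (E(L) = ((2 + L)*(L + L))/3 = ((2 + L)*(2*L))/3 = (2*L*(2 + L))/3 = 2*L*(2 + L)/3)
g(K, Q) = -3 + Q*K² (g(K, Q) = K²*Q - 3 = Q*K² - 3 = -3 + Q*K²)
(-7*(20 - 1*(-9)))*g(1, E(6)) = (-7*(20 - 1*(-9)))*(-3 + ((⅔)*6*(2 + 6))*1²) = (-7*(20 + 9))*(-3 + ((⅔)*6*8)*1) = (-7*29)*(-3 + 32*1) = -203*(-3 + 32) = -203*29 = -5887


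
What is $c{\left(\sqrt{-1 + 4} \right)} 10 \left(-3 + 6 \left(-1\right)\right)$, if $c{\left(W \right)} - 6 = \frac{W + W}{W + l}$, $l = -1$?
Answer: $-810 - 90 \sqrt{3} \approx -965.88$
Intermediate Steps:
$c{\left(W \right)} = 6 + \frac{2 W}{-1 + W}$ ($c{\left(W \right)} = 6 + \frac{W + W}{W - 1} = 6 + \frac{2 W}{-1 + W}$)
$c{\left(\sqrt{-1 + 4} \right)} 10 \left(-3 + 6 \left(-1\right)\right) = \frac{2 \left(-3 + 4 \sqrt{-1 + 4}\right)}{-1 + \sqrt{-1 + 4}} \cdot 10 \left(-3 + 6 \left(-1\right)\right) = \frac{2 \left(-3 + 4 \sqrt{3}\right)}{-1 + \sqrt{3}} \cdot 10 \left(-3 - 6\right) = \frac{20 \left(-3 + 4 \sqrt{3}\right)}{-1 + \sqrt{3}} \left(-9\right) = - \frac{180 \left(-3 + 4 \sqrt{3}\right)}{-1 + \sqrt{3}}$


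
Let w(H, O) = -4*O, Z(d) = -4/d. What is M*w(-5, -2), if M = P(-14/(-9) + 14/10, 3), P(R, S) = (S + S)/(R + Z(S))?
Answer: 2160/73 ≈ 29.589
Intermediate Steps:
P(R, S) = 2*S/(R - 4/S) (P(R, S) = (S + S)/(R - 4/S) = (2*S)/(R - 4/S) = 2*S/(R - 4/S))
M = 270/73 (M = 2*3**2/(-4 + (-14/(-9) + 14/10)*3) = 2*9/(-4 + (-14*(-1/9) + 14*(1/10))*3) = 2*9/(-4 + (14/9 + 7/5)*3) = 2*9/(-4 + (133/45)*3) = 2*9/(-4 + 133/15) = 2*9/(73/15) = 2*9*(15/73) = 270/73 ≈ 3.6986)
M*w(-5, -2) = 270*(-4*(-2))/73 = (270/73)*8 = 2160/73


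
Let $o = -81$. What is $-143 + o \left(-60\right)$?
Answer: $4717$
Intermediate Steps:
$-143 + o \left(-60\right) = -143 - -4860 = -143 + 4860 = 4717$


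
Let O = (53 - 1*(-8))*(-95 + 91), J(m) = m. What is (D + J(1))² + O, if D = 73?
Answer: 5232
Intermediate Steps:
O = -244 (O = (53 + 8)*(-4) = 61*(-4) = -244)
(D + J(1))² + O = (73 + 1)² - 244 = 74² - 244 = 5476 - 244 = 5232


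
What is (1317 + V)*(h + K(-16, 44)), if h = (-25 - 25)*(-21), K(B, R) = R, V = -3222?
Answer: -2084070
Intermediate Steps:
h = 1050 (h = -50*(-21) = 1050)
(1317 + V)*(h + K(-16, 44)) = (1317 - 3222)*(1050 + 44) = -1905*1094 = -2084070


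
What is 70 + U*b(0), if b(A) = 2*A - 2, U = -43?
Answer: 156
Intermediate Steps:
b(A) = -2 + 2*A
70 + U*b(0) = 70 - 43*(-2 + 2*0) = 70 - 43*(-2 + 0) = 70 - 43*(-2) = 70 + 86 = 156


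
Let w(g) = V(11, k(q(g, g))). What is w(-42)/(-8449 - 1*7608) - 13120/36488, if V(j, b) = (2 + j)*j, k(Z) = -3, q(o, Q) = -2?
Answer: -26985703/73235977 ≈ -0.36848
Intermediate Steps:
V(j, b) = j*(2 + j)
w(g) = 143 (w(g) = 11*(2 + 11) = 11*13 = 143)
w(-42)/(-8449 - 1*7608) - 13120/36488 = 143/(-8449 - 1*7608) - 13120/36488 = 143/(-8449 - 7608) - 13120*1/36488 = 143/(-16057) - 1640/4561 = 143*(-1/16057) - 1640/4561 = -143/16057 - 1640/4561 = -26985703/73235977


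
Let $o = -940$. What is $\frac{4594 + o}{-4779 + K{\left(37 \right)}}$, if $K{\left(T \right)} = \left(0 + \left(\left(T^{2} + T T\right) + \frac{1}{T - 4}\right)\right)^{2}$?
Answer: $\frac{1989603}{4079410847} \approx 0.00048772$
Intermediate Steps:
$K{\left(T \right)} = \left(\frac{1}{-4 + T} + 2 T^{2}\right)^{2}$ ($K{\left(T \right)} = \left(0 + \left(\left(T^{2} + T^{2}\right) + \frac{1}{-4 + T}\right)\right)^{2} = \left(0 + \left(2 T^{2} + \frac{1}{-4 + T}\right)\right)^{2} = \left(0 + \left(\frac{1}{-4 + T} + 2 T^{2}\right)\right)^{2} = \left(\frac{1}{-4 + T} + 2 T^{2}\right)^{2}$)
$\frac{4594 + o}{-4779 + K{\left(37 \right)}} = \frac{4594 - 940}{-4779 + \frac{\left(1 - 8 \cdot 37^{2} + 2 \cdot 37^{3}\right)^{2}}{\left(-4 + 37\right)^{2}}} = \frac{3654}{-4779 + \frac{\left(1 - 10952 + 2 \cdot 50653\right)^{2}}{1089}} = \frac{3654}{-4779 + \frac{\left(1 - 10952 + 101306\right)^{2}}{1089}} = \frac{3654}{-4779 + \frac{90355^{2}}{1089}} = \frac{3654}{-4779 + \frac{1}{1089} \cdot 8164026025} = \frac{3654}{-4779 + \frac{8164026025}{1089}} = \frac{3654}{\frac{8158821694}{1089}} = 3654 \cdot \frac{1089}{8158821694} = \frac{1989603}{4079410847}$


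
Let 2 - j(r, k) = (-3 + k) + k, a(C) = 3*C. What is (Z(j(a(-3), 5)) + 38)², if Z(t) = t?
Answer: 1089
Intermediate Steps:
j(r, k) = 5 - 2*k (j(r, k) = 2 - ((-3 + k) + k) = 2 - (-3 + 2*k) = 2 + (3 - 2*k) = 5 - 2*k)
(Z(j(a(-3), 5)) + 38)² = ((5 - 2*5) + 38)² = ((5 - 10) + 38)² = (-5 + 38)² = 33² = 1089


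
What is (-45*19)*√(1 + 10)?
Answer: -855*√11 ≈ -2835.7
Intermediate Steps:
(-45*19)*√(1 + 10) = -855*√11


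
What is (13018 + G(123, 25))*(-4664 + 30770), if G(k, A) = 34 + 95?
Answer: 343215582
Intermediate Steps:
G(k, A) = 129
(13018 + G(123, 25))*(-4664 + 30770) = (13018 + 129)*(-4664 + 30770) = 13147*26106 = 343215582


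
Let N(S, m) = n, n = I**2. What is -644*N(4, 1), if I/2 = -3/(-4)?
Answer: -1449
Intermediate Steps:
I = 3/2 (I = 2*(-3/(-4)) = 2*(-3*(-1/4)) = 2*(3/4) = 3/2 ≈ 1.5000)
n = 9/4 (n = (3/2)**2 = 9/4 ≈ 2.2500)
N(S, m) = 9/4
-644*N(4, 1) = -644*9/4 = -1449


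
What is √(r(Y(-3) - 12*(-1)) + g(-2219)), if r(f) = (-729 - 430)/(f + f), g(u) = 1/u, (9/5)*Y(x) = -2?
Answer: I*√1048209635/4438 ≈ 7.2952*I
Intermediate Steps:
Y(x) = -10/9 (Y(x) = (5/9)*(-2) = -10/9)
r(f) = -1159/(2*f) (r(f) = -1159*1/(2*f) = -1159/(2*f))
√(r(Y(-3) - 12*(-1)) + g(-2219)) = √(-1159/(2*(-10/9 - 12*(-1))) + 1/(-2219)) = √(-1159/(2*(-10/9 + 12)) - 1/2219) = √(-1159/(2*98/9) - 1/2219) = √(-1159/2*9/98 - 1/2219) = √(-10431/196 - 1/2219) = √(-3306655/62132) = I*√1048209635/4438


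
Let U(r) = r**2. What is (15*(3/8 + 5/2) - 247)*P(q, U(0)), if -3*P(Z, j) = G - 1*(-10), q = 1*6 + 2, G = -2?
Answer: 1631/3 ≈ 543.67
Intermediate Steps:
q = 8 (q = 6 + 2 = 8)
P(Z, j) = -8/3 (P(Z, j) = -(-2 - 1*(-10))/3 = -(-2 + 10)/3 = -1/3*8 = -8/3)
(15*(3/8 + 5/2) - 247)*P(q, U(0)) = (15*(3/8 + 5/2) - 247)*(-8/3) = (15*(23/8) - 247)*(-8/3) = (345/8 - 247)*(-8/3) = -1631/8*(-8/3) = 1631/3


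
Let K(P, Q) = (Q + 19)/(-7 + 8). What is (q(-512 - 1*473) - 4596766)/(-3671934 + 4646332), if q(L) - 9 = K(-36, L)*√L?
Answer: -4596757/974398 - 483*I*√985/487199 ≈ -4.7175 - 0.031114*I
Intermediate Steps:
K(P, Q) = 19 + Q (K(P, Q) = (19 + Q)/1 = (19 + Q)*1 = 19 + Q)
q(L) = 9 + √L*(19 + L) (q(L) = 9 + (19 + L)*√L = 9 + √L*(19 + L))
(q(-512 - 1*473) - 4596766)/(-3671934 + 4646332) = ((9 + √(-512 - 1*473)*(19 + (-512 - 1*473))) - 4596766)/(-3671934 + 4646332) = ((9 + √(-512 - 473)*(19 + (-512 - 473))) - 4596766)/974398 = ((9 + √(-985)*(19 - 985)) - 4596766)*(1/974398) = ((9 + (I*√985)*(-966)) - 4596766)*(1/974398) = ((9 - 966*I*√985) - 4596766)*(1/974398) = (-4596757 - 966*I*√985)*(1/974398) = -4596757/974398 - 483*I*√985/487199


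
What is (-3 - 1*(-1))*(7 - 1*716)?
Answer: 1418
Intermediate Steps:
(-3 - 1*(-1))*(7 - 1*716) = (-3 + 1)*(7 - 716) = -2*(-709) = 1418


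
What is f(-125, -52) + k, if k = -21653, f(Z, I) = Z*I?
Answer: -15153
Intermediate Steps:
f(Z, I) = I*Z
f(-125, -52) + k = -52*(-125) - 21653 = 6500 - 21653 = -15153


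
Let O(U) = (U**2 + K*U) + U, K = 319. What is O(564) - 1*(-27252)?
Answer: 525828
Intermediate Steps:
O(U) = U**2 + 320*U (O(U) = (U**2 + 319*U) + U = U**2 + 320*U)
O(564) - 1*(-27252) = 564*(320 + 564) - 1*(-27252) = 564*884 + 27252 = 498576 + 27252 = 525828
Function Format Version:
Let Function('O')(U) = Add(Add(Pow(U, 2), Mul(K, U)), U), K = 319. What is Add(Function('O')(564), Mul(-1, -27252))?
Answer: 525828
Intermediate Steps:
Function('O')(U) = Add(Pow(U, 2), Mul(320, U)) (Function('O')(U) = Add(Add(Pow(U, 2), Mul(319, U)), U) = Add(Pow(U, 2), Mul(320, U)))
Add(Function('O')(564), Mul(-1, -27252)) = Add(Mul(564, Add(320, 564)), Mul(-1, -27252)) = Add(Mul(564, 884), 27252) = Add(498576, 27252) = 525828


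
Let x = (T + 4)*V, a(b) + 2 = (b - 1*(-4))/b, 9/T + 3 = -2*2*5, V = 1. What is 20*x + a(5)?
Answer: 8277/115 ≈ 71.974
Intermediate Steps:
T = -9/23 (T = 9/(-3 - 2*2*5) = 9/(-3 - 4*5) = 9/(-3 - 20) = 9/(-23) = 9*(-1/23) = -9/23 ≈ -0.39130)
a(b) = -2 + (4 + b)/b (a(b) = -2 + (b - 1*(-4))/b = -2 + (b + 4)/b = -2 + (4 + b)/b)
x = 83/23 (x = (-9/23 + 4)*1 = (83/23)*1 = 83/23 ≈ 3.6087)
20*x + a(5) = 20*(83/23) + (4 - 1*5)/5 = 1660/23 + (4 - 5)/5 = 1660/23 + (⅕)*(-1) = 1660/23 - ⅕ = 8277/115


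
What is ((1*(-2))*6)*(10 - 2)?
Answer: -96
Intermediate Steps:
((1*(-2))*6)*(10 - 2) = -2*6*8 = -12*8 = -96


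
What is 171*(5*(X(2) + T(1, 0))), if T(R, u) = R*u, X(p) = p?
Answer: 1710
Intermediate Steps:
171*(5*(X(2) + T(1, 0))) = 171*(5*(2 + 1*0)) = 171*(5*(2 + 0)) = 171*(5*2) = 171*10 = 1710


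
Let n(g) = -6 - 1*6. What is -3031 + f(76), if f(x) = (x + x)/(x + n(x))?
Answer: -24229/8 ≈ -3028.6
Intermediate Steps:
n(g) = -12 (n(g) = -6 - 6 = -12)
f(x) = 2*x/(-12 + x) (f(x) = (x + x)/(x - 12) = (2*x)/(-12 + x) = 2*x/(-12 + x))
-3031 + f(76) = -3031 + 2*76/(-12 + 76) = -3031 + 2*76/64 = -3031 + 2*76*(1/64) = -3031 + 19/8 = -24229/8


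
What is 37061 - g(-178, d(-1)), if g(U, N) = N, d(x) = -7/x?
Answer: 37054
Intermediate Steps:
37061 - g(-178, d(-1)) = 37061 - (-7)/(-1) = 37061 - (-7)*(-1) = 37061 - 1*7 = 37061 - 7 = 37054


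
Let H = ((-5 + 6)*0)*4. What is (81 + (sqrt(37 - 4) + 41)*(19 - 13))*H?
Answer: 0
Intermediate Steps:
H = 0 (H = (1*0)*4 = 0*4 = 0)
(81 + (sqrt(37 - 4) + 41)*(19 - 13))*H = (81 + (sqrt(37 - 4) + 41)*(19 - 13))*0 = (81 + (sqrt(33) + 41)*6)*0 = (81 + (41 + sqrt(33))*6)*0 = (81 + (246 + 6*sqrt(33)))*0 = (327 + 6*sqrt(33))*0 = 0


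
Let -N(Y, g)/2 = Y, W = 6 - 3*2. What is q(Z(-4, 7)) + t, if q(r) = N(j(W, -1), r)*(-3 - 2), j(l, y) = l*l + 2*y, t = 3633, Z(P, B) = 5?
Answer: 3613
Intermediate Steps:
W = 0 (W = 6 - 6 = 0)
j(l, y) = l² + 2*y
N(Y, g) = -2*Y
q(r) = -20 (q(r) = (-2*(0² + 2*(-1)))*(-3 - 2) = -2*(0 - 2)*(-5) = -2*(-2)*(-5) = 4*(-5) = -20)
q(Z(-4, 7)) + t = -20 + 3633 = 3613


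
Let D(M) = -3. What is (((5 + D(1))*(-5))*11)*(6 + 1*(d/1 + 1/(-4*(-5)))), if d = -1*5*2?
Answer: 869/2 ≈ 434.50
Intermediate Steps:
d = -10 (d = -5*2 = -10)
(((5 + D(1))*(-5))*11)*(6 + 1*(d/1 + 1/(-4*(-5)))) = (((5 - 3)*(-5))*11)*(6 + 1*(-10/1 + 1/(-4*(-5)))) = ((2*(-5))*11)*(6 + 1*(-10*1 - ¼*(-⅕))) = (-10*11)*(6 + 1*(-10 + 1/20)) = -110*(6 + 1*(-199/20)) = -110*(6 - 199/20) = -110*(-79/20) = 869/2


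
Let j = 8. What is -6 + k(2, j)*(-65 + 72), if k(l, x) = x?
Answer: 50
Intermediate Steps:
-6 + k(2, j)*(-65 + 72) = -6 + 8*(-65 + 72) = -6 + 8*7 = -6 + 56 = 50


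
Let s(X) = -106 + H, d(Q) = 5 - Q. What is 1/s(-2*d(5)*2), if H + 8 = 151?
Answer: 1/37 ≈ 0.027027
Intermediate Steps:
H = 143 (H = -8 + 151 = 143)
s(X) = 37 (s(X) = -106 + 143 = 37)
1/s(-2*d(5)*2) = 1/37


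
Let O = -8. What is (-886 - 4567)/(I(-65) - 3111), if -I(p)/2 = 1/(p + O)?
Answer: 56867/32443 ≈ 1.7528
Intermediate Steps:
I(p) = -2/(-8 + p) (I(p) = -2/(p - 8) = -2/(-8 + p))
(-886 - 4567)/(I(-65) - 3111) = (-886 - 4567)/(-2/(-8 - 65) - 3111) = -5453/(-2/(-73) - 3111) = -5453/(-2*(-1/73) - 3111) = -5453/(2/73 - 3111) = -5453/(-227101/73) = -5453*(-73/227101) = 56867/32443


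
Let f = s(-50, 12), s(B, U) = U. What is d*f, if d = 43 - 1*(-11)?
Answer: 648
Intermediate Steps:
d = 54 (d = 43 + 11 = 54)
f = 12
d*f = 54*12 = 648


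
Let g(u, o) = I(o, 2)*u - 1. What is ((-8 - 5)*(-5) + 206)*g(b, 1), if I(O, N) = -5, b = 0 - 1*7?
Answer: 9214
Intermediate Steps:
b = -7 (b = 0 - 7 = -7)
g(u, o) = -1 - 5*u (g(u, o) = -5*u - 1 = -1 - 5*u)
((-8 - 5)*(-5) + 206)*g(b, 1) = ((-8 - 5)*(-5) + 206)*(-1 - 5*(-7)) = (-13*(-5) + 206)*(-1 + 35) = (65 + 206)*34 = 271*34 = 9214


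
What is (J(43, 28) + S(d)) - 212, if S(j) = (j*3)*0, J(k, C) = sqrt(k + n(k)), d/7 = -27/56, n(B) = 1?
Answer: -212 + 2*sqrt(11) ≈ -205.37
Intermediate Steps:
d = -27/8 (d = 7*(-27/56) = -27/8 ≈ -3.3750)
J(k, C) = sqrt(1 + k) (J(k, C) = sqrt(k + 1) = sqrt(1 + k))
S(j) = 0 (S(j) = (3*j)*0 = 0)
(J(43, 28) + S(d)) - 212 = (sqrt(1 + 43) + 0) - 212 = (sqrt(44) + 0) - 212 = (2*sqrt(11) + 0) - 212 = 2*sqrt(11) - 212 = -212 + 2*sqrt(11)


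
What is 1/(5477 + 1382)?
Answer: 1/6859 ≈ 0.00014579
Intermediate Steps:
1/(5477 + 1382) = 1/6859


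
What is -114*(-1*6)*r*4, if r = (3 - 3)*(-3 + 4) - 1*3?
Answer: -8208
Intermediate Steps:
r = -3 (r = 0*1 - 3 = 0 - 3 = -3)
-114*(-1*6)*r*4 = -114*-1*6*(-3)*4 = -114*(-6*(-3))*4 = -2052*4 = -114*72 = -8208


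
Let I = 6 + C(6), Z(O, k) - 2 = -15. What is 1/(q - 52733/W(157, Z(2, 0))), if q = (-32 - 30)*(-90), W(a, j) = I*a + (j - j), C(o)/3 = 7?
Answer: 4239/23600887 ≈ 0.00017961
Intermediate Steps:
C(o) = 21 (C(o) = 3*7 = 21)
Z(O, k) = -13 (Z(O, k) = 2 - 15 = -13)
I = 27 (I = 6 + 21 = 27)
W(a, j) = 27*a (W(a, j) = 27*a + (j - j) = 27*a + 0 = 27*a)
q = 5580 (q = -62*(-90) = 5580)
1/(q - 52733/W(157, Z(2, 0))) = 1/(5580 - 52733/(27*157)) = 1/(5580 - 52733/4239) = 1/(23600887/4239) = 4239/23600887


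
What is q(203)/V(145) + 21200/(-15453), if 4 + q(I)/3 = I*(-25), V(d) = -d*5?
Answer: 220087361/11203425 ≈ 19.645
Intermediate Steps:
V(d) = -5*d
q(I) = -12 - 75*I (q(I) = -12 + 3*(I*(-25)) = -12 + 3*(-25*I) = -12 - 75*I)
q(203)/V(145) + 21200/(-15453) = (-12 - 75*203)/((-5*145)) + 21200/(-15453) = (-12 - 15225)/(-725) + 21200*(-1/15453) = -15237*(-1/725) - 21200/15453 = 15237/725 - 21200/15453 = 220087361/11203425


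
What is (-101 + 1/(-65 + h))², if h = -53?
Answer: 142062561/13924 ≈ 10203.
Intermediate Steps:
(-101 + 1/(-65 + h))² = (-101 + 1/(-65 - 53))² = (-101 + 1/(-118))² = (-101 - 1/118)² = (-11919/118)² = 142062561/13924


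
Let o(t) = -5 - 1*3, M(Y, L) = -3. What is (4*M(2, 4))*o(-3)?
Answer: 96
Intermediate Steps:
o(t) = -8 (o(t) = -5 - 3 = -8)
(4*M(2, 4))*o(-3) = (4*(-3))*(-8) = -12*(-8) = 96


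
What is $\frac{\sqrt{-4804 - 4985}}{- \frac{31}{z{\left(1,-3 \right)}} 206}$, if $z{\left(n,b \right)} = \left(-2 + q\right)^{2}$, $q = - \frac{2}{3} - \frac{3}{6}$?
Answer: $- \frac{361 i \sqrt{9789}}{229896} \approx - 0.15536 i$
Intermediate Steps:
$q = - \frac{7}{6}$ ($q = \left(-2\right) \frac{1}{3} - \frac{1}{2} = - \frac{2}{3} - \frac{1}{2} = - \frac{7}{6} \approx -1.1667$)
$z{\left(n,b \right)} = \frac{361}{36}$ ($z{\left(n,b \right)} = \left(-2 - \frac{7}{6}\right)^{2} = \left(- \frac{19}{6}\right)^{2} = \frac{361}{36}$)
$\frac{\sqrt{-4804 - 4985}}{- \frac{31}{z{\left(1,-3 \right)}} 206} = \frac{\sqrt{-4804 - 4985}}{- \frac{31}{\frac{361}{36}} \cdot 206} = \frac{\sqrt{-9789}}{\left(-31\right) \frac{36}{361} \cdot 206} = \frac{i \sqrt{9789}}{\left(- \frac{1116}{361}\right) 206} = \frac{i \sqrt{9789}}{- \frac{229896}{361}} = i \sqrt{9789} \left(- \frac{361}{229896}\right) = - \frac{361 i \sqrt{9789}}{229896}$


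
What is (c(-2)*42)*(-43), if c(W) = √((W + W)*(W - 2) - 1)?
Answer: -1806*√15 ≈ -6994.6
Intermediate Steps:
c(W) = √(-1 + 2*W*(-2 + W)) (c(W) = √((2*W)*(-2 + W) - 1) = √(2*W*(-2 + W) - 1) = √(-1 + 2*W*(-2 + W)))
(c(-2)*42)*(-43) = (√(-1 - 4*(-2) + 2*(-2)²)*42)*(-43) = (√(-1 + 8 + 2*4)*42)*(-43) = (√(-1 + 8 + 8)*42)*(-43) = (√15*42)*(-43) = (42*√15)*(-43) = -1806*√15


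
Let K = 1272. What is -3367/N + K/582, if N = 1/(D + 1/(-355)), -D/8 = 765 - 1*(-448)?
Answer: 1125107828939/34435 ≈ 3.2673e+7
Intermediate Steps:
D = -9704 (D = -8*(765 - 1*(-448)) = -8*(765 + 448) = -8*1213 = -9704)
N = -355/3444921 (N = 1/(-9704 + 1/(-355)) = 1/(-9704 - 1/355) = 1/(-3444921/355) = -355/3444921 ≈ -0.00010305)
-3367/N + K/582 = -3367/(-355/3444921) + 1272/582 = -3367*(-3444921/355) + 1272*(1/582) = 11599049007/355 + 212/97 = 1125107828939/34435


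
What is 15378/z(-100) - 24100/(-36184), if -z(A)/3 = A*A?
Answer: 3470051/22615000 ≈ 0.15344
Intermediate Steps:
z(A) = -3*A² (z(A) = -3*A*A = -3*A²)
15378/z(-100) - 24100/(-36184) = 15378/((-3*(-100)²)) - 24100/(-36184) = 15378/((-3*10000)) - 24100*(-1/36184) = 15378/(-30000) + 6025/9046 = 15378*(-1/30000) + 6025/9046 = -2563/5000 + 6025/9046 = 3470051/22615000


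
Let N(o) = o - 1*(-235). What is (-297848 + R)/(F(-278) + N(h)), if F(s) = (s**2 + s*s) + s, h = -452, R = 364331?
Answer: 66483/154073 ≈ 0.43150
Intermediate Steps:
N(o) = 235 + o (N(o) = o + 235 = 235 + o)
F(s) = s + 2*s**2 (F(s) = (s**2 + s**2) + s = 2*s**2 + s = s + 2*s**2)
(-297848 + R)/(F(-278) + N(h)) = (-297848 + 364331)/(-278*(1 + 2*(-278)) + (235 - 452)) = 66483/(-278*(1 - 556) - 217) = 66483/(-278*(-555) - 217) = 66483/(154290 - 217) = 66483/154073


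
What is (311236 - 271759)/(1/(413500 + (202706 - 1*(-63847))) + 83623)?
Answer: 26846452281/56868072020 ≈ 0.47208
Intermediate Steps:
(311236 - 271759)/(1/(413500 + (202706 - 1*(-63847))) + 83623) = 39477/(1/(413500 + (202706 + 63847)) + 83623) = 39477/(1/(413500 + 266553) + 83623) = 39477/(1/680053 + 83623) = 39477/(56868072020/680053) = 39477*(680053/56868072020) = 26846452281/56868072020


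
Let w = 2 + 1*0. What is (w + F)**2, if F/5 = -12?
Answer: 3364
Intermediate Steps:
F = -60 (F = 5*(-12) = -60)
w = 2 (w = 2 + 0 = 2)
(w + F)**2 = (2 - 60)**2 = (-58)**2 = 3364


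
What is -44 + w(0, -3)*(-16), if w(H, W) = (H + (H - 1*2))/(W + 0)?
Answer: -164/3 ≈ -54.667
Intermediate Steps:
w(H, W) = (-2 + 2*H)/W (w(H, W) = (H + (H - 2))/W = (H + (-2 + H))/W = (-2 + 2*H)/W)
-44 + w(0, -3)*(-16) = -44 + (2*(-1 + 0)/(-3))*(-16) = -44 + (2*(-⅓)*(-1))*(-16) = -44 + (⅔)*(-16) = -44 - 32/3 = -164/3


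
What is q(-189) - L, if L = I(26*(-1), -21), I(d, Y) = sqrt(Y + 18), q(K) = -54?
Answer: -54 - I*sqrt(3) ≈ -54.0 - 1.732*I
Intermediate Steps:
I(d, Y) = sqrt(18 + Y)
L = I*sqrt(3) (L = sqrt(18 - 21) = sqrt(-3) = I*sqrt(3) ≈ 1.732*I)
q(-189) - L = -54 - I*sqrt(3)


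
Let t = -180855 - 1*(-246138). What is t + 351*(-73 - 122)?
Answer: -3162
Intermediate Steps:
t = 65283 (t = -180855 + 246138 = 65283)
t + 351*(-73 - 122) = 65283 + 351*(-73 - 122) = 65283 + 351*(-195) = 65283 - 68445 = -3162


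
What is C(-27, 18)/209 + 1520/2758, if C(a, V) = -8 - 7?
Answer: 138155/288211 ≈ 0.47935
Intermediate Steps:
C(a, V) = -15
C(-27, 18)/209 + 1520/2758 = -15/209 + 1520/2758 = -15*1/209 + 1520*(1/2758) = -15/209 + 760/1379 = 138155/288211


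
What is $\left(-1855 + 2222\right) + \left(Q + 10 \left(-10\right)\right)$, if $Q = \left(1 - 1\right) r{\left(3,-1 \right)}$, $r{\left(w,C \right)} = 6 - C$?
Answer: $267$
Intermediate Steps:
$Q = 0$ ($Q = \left(1 - 1\right) \left(6 - -1\right) = 0 \left(6 + 1\right) = 0 \cdot 7 = 0$)
$\left(-1855 + 2222\right) + \left(Q + 10 \left(-10\right)\right) = \left(-1855 + 2222\right) + \left(0 + 10 \left(-10\right)\right) = 367 + \left(0 - 100\right) = 367 - 100 = 267$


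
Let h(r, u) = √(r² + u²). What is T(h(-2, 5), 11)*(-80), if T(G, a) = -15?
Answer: 1200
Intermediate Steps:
T(h(-2, 5), 11)*(-80) = -15*(-80) = 1200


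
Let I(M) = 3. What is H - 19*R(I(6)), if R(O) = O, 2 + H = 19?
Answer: -40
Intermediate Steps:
H = 17 (H = -2 + 19 = 17)
H - 19*R(I(6)) = 17 - 19*3 = 17 - 57 = -40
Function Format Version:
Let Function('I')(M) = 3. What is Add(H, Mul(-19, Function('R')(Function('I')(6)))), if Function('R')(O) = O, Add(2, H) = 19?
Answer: -40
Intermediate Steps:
H = 17 (H = Add(-2, 19) = 17)
Add(H, Mul(-19, Function('R')(Function('I')(6)))) = Add(17, Mul(-19, 3)) = Add(17, -57) = -40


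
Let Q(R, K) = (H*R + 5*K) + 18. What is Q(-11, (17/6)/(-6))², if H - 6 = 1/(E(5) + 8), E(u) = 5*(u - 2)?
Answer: 1771989025/685584 ≈ 2584.6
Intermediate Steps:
E(u) = -10 + 5*u (E(u) = 5*(-2 + u) = -10 + 5*u)
H = 139/23 (H = 6 + 1/((-10 + 5*5) + 8) = 6 + 1/((-10 + 25) + 8) = 6 + 1/(15 + 8) = 6 + 1/23 = 139/23 ≈ 6.0435)
Q(R, K) = 18 + 5*K + 139*R/23 (Q(R, K) = (139*R/23 + 5*K) + 18 = (5*K + 139*R/23) + 18 = 18 + 5*K + 139*R/23)
Q(-11, (17/6)/(-6))² = (18 + 5*((17/6)/(-6)) + (139/23)*(-11))² = (18 + 5*((17*(⅙))*(-⅙)) - 1529/23)² = (18 + 5*((17/6)*(-⅙)) - 1529/23)² = (18 + 5*(-17/36) - 1529/23)² = (18 - 85/36 - 1529/23)² = (-42095/828)² = 1771989025/685584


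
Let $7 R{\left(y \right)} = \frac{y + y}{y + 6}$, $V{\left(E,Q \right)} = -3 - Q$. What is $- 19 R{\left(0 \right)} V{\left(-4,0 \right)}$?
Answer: $0$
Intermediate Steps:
$R{\left(y \right)} = \frac{2 y}{7 \left(6 + y\right)}$ ($R{\left(y \right)} = \frac{\left(y + y\right) \frac{1}{y + 6}}{7} = \frac{2 y \frac{1}{6 + y}}{7} = \frac{2 y}{7 \left(6 + y\right)}$)
$- 19 R{\left(0 \right)} V{\left(-4,0 \right)} = - 19 \cdot \frac{2}{7} \cdot 0 \frac{1}{6 + 0} \left(-3 - 0\right) = - 19 \cdot \frac{2}{7} \cdot 0 \cdot \frac{1}{6} \left(-3 + 0\right) = - 19 \cdot \frac{2}{7} \cdot 0 \cdot \frac{1}{6} \left(-3\right) = \left(-19\right) 0 \left(-3\right) = 0 \left(-3\right) = 0$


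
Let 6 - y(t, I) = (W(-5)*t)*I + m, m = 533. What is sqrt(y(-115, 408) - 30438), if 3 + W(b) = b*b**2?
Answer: 5*I*sqrt(241469) ≈ 2457.0*I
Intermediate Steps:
W(b) = -3 + b**3 (W(b) = -3 + b*b**2 = -3 + b**3)
y(t, I) = -527 + 128*I*t (y(t, I) = 6 - (((-3 + (-5)**3)*t)*I + 533) = 6 - (((-3 - 125)*t)*I + 533) = 6 - ((-128*t)*I + 533) = 6 - (-128*I*t + 533) = 6 - (533 - 128*I*t) = 6 + (-533 + 128*I*t) = -527 + 128*I*t)
sqrt(y(-115, 408) - 30438) = sqrt((-527 + 128*408*(-115)) - 30438) = sqrt((-527 - 6005760) - 30438) = sqrt(-6006287 - 30438) = sqrt(-6036725) = 5*I*sqrt(241469)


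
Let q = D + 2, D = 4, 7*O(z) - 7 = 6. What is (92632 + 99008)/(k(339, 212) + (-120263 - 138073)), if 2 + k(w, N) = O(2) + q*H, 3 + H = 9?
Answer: -1341480/1808101 ≈ -0.74193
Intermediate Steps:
H = 6 (H = -3 + 9 = 6)
O(z) = 13/7 (O(z) = 1 + (1/7)*6 = 1 + 6/7 = 13/7)
q = 6 (q = 4 + 2 = 6)
k(w, N) = 251/7 (k(w, N) = -2 + (13/7 + 6*6) = -2 + (13/7 + 36) = -2 + 265/7 = 251/7)
(92632 + 99008)/(k(339, 212) + (-120263 - 138073)) = (92632 + 99008)/(251/7 + (-120263 - 138073)) = 191640/(251/7 - 258336) = 191640/(-1808101/7) = 191640*(-7/1808101) = -1341480/1808101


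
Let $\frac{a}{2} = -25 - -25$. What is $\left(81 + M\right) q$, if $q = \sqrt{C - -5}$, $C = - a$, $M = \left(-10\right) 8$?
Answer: $\sqrt{5} \approx 2.2361$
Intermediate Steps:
$a = 0$ ($a = 2 \left(-25 - -25\right) = 2 \left(-25 + 25\right) = 2 \cdot 0 = 0$)
$M = -80$
$C = 0$ ($C = \left(-1\right) 0 = 0$)
$q = \sqrt{5}$ ($q = \sqrt{0 - -5} = \sqrt{0 + \left(-13 + 18\right)} = \sqrt{0 + 5} = \sqrt{5} \approx 2.2361$)
$\left(81 + M\right) q = \left(81 - 80\right) \sqrt{5} = 1 \sqrt{5} = \sqrt{5}$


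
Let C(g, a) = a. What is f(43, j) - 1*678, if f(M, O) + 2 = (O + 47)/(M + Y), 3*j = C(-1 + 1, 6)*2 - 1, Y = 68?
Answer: -226288/333 ≈ -679.54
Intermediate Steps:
j = 11/3 (j = (6*2 - 1)/3 = (12 - 1)/3 = (1/3)*11 = 11/3 ≈ 3.6667)
f(M, O) = -2 + (47 + O)/(68 + M) (f(M, O) = -2 + (O + 47)/(M + 68) = -2 + (47 + O)/(68 + M))
f(43, j) - 1*678 = (-89 + 11/3 - 2*43)/(68 + 43) - 1*678 = (-89 + 11/3 - 86)/111 - 678 = (1/111)*(-514/3) - 678 = -514/333 - 678 = -226288/333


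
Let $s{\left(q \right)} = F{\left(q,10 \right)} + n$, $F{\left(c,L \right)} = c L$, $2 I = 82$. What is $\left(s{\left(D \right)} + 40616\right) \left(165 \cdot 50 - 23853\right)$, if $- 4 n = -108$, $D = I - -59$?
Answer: $-649755729$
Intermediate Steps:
$I = 41$ ($I = \frac{1}{2} \cdot 82 = 41$)
$F{\left(c,L \right)} = L c$
$D = 100$ ($D = 41 - -59 = 41 + 59 = 100$)
$n = 27$ ($n = \left(- \frac{1}{4}\right) \left(-108\right) = 27$)
$s{\left(q \right)} = 27 + 10 q$ ($s{\left(q \right)} = 10 q + 27 = 27 + 10 q$)
$\left(s{\left(D \right)} + 40616\right) \left(165 \cdot 50 - 23853\right) = \left(\left(27 + 10 \cdot 100\right) + 40616\right) \left(165 \cdot 50 - 23853\right) = \left(\left(27 + 1000\right) + 40616\right) \left(8250 - 23853\right) = \left(1027 + 40616\right) \left(-15603\right) = 41643 \left(-15603\right) = -649755729$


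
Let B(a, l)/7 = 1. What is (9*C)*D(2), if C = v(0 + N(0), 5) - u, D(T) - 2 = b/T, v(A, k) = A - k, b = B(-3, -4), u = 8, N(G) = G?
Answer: -1287/2 ≈ -643.50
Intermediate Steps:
B(a, l) = 7 (B(a, l) = 7*1 = 7)
b = 7
D(T) = 2 + 7/T
C = -13 (C = ((0 + 0) - 1*5) - 1*8 = (0 - 5) - 8 = -5 - 8 = -13)
(9*C)*D(2) = (9*(-13))*(2 + 7/2) = -117*(2 + 7*(½)) = -117*(2 + 7/2) = -117*11/2 = -1287/2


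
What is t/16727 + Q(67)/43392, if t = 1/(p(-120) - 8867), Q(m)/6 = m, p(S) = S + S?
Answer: 10206289631/1101670730048 ≈ 0.0092644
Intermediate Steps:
p(S) = 2*S
Q(m) = 6*m
t = -1/9107 (t = 1/(2*(-120) - 8867) = 1/(-240 - 8867) = 1/(-9107) = -1/9107 ≈ -0.00010981)
t/16727 + Q(67)/43392 = -1/9107/16727 + (6*67)/43392 = -1/9107*1/16727 + 402*(1/43392) = -1/152332789 + 67/7232 = 10206289631/1101670730048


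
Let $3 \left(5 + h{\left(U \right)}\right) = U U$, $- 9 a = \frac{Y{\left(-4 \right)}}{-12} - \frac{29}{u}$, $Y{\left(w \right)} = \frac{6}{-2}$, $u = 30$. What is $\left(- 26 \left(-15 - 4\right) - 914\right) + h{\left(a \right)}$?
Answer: $- \frac{371788151}{874800} \approx -425.0$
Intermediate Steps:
$Y{\left(w \right)} = -3$ ($Y{\left(w \right)} = 6 \left(- \frac{1}{2}\right) = -3$)
$a = \frac{43}{540}$ ($a = - \frac{- \frac{3}{-12} - \frac{29}{30}}{9} = - \frac{\left(-3\right) \left(- \frac{1}{12}\right) - \frac{29}{30}}{9} = - \frac{\frac{1}{4} - \frac{29}{30}}{9} = \left(- \frac{1}{9}\right) \left(- \frac{43}{60}\right) = \frac{43}{540} \approx 0.07963$)
$h{\left(U \right)} = -5 + \frac{U^{2}}{3}$ ($h{\left(U \right)} = -5 + \frac{U U}{3} = -5 + \frac{U^{2}}{3}$)
$\left(- 26 \left(-15 - 4\right) - 914\right) + h{\left(a \right)} = \left(- 26 \left(-15 - 4\right) - 914\right) - \left(5 - \frac{\left(\frac{43}{540}\right)^{2}}{3}\right) = \left(\left(-26\right) \left(-19\right) - 914\right) + \left(-5 + \frac{1}{3} \cdot \frac{1849}{291600}\right) = \left(494 - 914\right) + \left(-5 + \frac{1849}{874800}\right) = -420 - \frac{4372151}{874800} = - \frac{371788151}{874800}$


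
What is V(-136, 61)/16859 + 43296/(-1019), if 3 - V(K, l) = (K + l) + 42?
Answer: -729890580/17179321 ≈ -42.487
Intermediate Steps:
V(K, l) = -39 - K - l (V(K, l) = 3 - ((K + l) + 42) = 3 - (42 + K + l) = 3 + (-42 - K - l) = -39 - K - l)
V(-136, 61)/16859 + 43296/(-1019) = (-39 - 1*(-136) - 1*61)/16859 + 43296/(-1019) = (-39 + 136 - 61)*(1/16859) + 43296*(-1/1019) = 36*(1/16859) - 43296/1019 = 36/16859 - 43296/1019 = -729890580/17179321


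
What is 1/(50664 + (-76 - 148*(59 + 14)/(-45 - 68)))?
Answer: 113/5727248 ≈ 1.9730e-5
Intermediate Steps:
1/(50664 + (-76 - 148*(59 + 14)/(-45 - 68))) = 1/(50664 + (-76 - 10804/(-113))) = 1/(50664 + (-76 - 10804*(-1)/113)) = 1/(50664 + (-76 - 148*(-73/113))) = 1/(50664 + (-76 + 10804/113)) = 1/(50664 + 2216/113) = 1/(5727248/113) = 113/5727248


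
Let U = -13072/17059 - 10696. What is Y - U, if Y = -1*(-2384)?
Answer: 223144792/17059 ≈ 13081.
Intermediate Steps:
Y = 2384
U = -182476136/17059 (U = -13072*1/17059 - 10696 = -13072/17059 - 10696 = -182476136/17059 ≈ -10697.)
Y - U = 2384 - 1*(-182476136/17059) = 2384 + 182476136/17059 = 223144792/17059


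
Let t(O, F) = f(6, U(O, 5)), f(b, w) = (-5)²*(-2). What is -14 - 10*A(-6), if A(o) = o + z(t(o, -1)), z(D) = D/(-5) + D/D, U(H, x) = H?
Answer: -64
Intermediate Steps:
f(b, w) = -50 (f(b, w) = 25*(-2) = -50)
t(O, F) = -50
z(D) = 1 - D/5 (z(D) = D*(-⅕) + 1 = -D/5 + 1 = 1 - D/5)
A(o) = 11 + o (A(o) = o + (1 - ⅕*(-50)) = o + (1 + 10) = o + 11 = 11 + o)
-14 - 10*A(-6) = -14 - 10*(11 - 6) = -14 - 10*5 = -14 - 50 = -64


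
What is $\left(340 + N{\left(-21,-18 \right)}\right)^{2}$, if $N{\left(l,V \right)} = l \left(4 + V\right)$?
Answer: $401956$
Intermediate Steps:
$\left(340 + N{\left(-21,-18 \right)}\right)^{2} = \left(340 - 21 \left(4 - 18\right)\right)^{2} = \left(340 - -294\right)^{2} = \left(340 + 294\right)^{2} = 634^{2} = 401956$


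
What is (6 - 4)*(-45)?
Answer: -90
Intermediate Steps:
(6 - 4)*(-45) = 2*(-45) = -90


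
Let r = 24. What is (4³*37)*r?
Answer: 56832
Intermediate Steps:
(4³*37)*r = (4³*37)*24 = (64*37)*24 = 2368*24 = 56832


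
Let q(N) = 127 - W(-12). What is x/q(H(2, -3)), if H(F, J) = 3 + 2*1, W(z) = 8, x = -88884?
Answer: -88884/119 ≈ -746.92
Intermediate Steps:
H(F, J) = 5 (H(F, J) = 3 + 2 = 5)
q(N) = 119 (q(N) = 127 - 1*8 = 127 - 8 = 119)
x/q(H(2, -3)) = -88884/119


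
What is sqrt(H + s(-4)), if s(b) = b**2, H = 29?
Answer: 3*sqrt(5) ≈ 6.7082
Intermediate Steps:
sqrt(H + s(-4)) = sqrt(29 + (-4)**2) = sqrt(29 + 16) = sqrt(45) = 3*sqrt(5)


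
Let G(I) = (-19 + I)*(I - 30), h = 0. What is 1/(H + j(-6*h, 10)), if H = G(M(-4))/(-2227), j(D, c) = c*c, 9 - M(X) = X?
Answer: 131/13094 ≈ 0.010005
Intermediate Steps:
M(X) = 9 - X
j(D, c) = c²
G(I) = (-30 + I)*(-19 + I) (G(I) = (-19 + I)*(-30 + I) = (-30 + I)*(-19 + I))
H = -6/131 (H = (570 + (9 - 1*(-4))² - 49*(9 - 1*(-4)))/(-2227) = (570 + (9 + 4)² - 49*(9 + 4))*(-1/2227) = (570 + 13² - 49*13)*(-1/2227) = (570 + 169 - 637)*(-1/2227) = 102*(-1/2227) = -6/131 ≈ -0.045802)
1/(H + j(-6*h, 10)) = 1/(-6/131 + 10²) = 1/(-6/131 + 100) = 1/(13094/131) = 131/13094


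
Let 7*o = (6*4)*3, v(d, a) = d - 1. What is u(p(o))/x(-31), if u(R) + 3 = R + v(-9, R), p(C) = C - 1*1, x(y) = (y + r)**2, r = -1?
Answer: -13/3584 ≈ -0.0036272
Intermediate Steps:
v(d, a) = -1 + d
x(y) = (-1 + y)**2 (x(y) = (y - 1)**2 = (-1 + y)**2)
o = 72/7 (o = ((6*4)*3)/7 = (24*3)/7 = (1/7)*72 = 72/7 ≈ 10.286)
p(C) = -1 + C (p(C) = C - 1 = -1 + C)
u(R) = -13 + R (u(R) = -3 + (R + (-1 - 9)) = -3 + (R - 10) = -3 + (-10 + R) = -13 + R)
u(p(o))/x(-31) = (-13 + (-1 + 72/7))/((-1 - 31)**2) = (-13 + 65/7)/((-32)**2) = -26/7/1024 = -26/7*1/1024 = -13/3584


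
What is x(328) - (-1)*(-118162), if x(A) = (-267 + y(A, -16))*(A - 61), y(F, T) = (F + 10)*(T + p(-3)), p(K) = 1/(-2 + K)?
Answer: -8257181/5 ≈ -1.6514e+6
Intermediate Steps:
y(F, T) = (10 + F)*(-⅕ + T) (y(F, T) = (F + 10)*(T + 1/(-2 - 3)) = (10 + F)*(T + 1/(-5)) = (10 + F)*(T - ⅕) = (10 + F)*(-⅕ + T))
x(A) = (-429 - 81*A/5)*(-61 + A) (x(A) = (-267 + (-2 + 10*(-16) - A/5 + A*(-16)))*(A - 61) = (-267 + (-2 - 160 - A/5 - 16*A))*(-61 + A) = (-267 + (-162 - 81*A/5))*(-61 + A) = (-429 - 81*A/5)*(-61 + A))
x(328) - (-1)*(-118162) = (26169 - 81/5*328² + (2796/5)*328) - (-1)*(-118162) = (26169 - 81/5*107584 + 917088/5) - 1*118162 = (26169 - 8714304/5 + 917088/5) - 118162 = -7666371/5 - 118162 = -8257181/5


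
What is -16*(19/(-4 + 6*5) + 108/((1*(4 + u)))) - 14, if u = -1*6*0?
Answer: -5950/13 ≈ -457.69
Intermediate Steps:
u = 0 (u = -6*0 = 0)
-16*(19/(-4 + 6*5) + 108/((1*(4 + u)))) - 14 = -16*(19/(-4 + 6*5) + 108/((1*(4 + 0)))) - 14 = -16*(19/(-4 + 30) + 108/((1*4))) - 14 = -16*(19/26 + 108/4) - 14 = -16*(19*(1/26) + 108*(¼)) - 14 = -16*(19/26 + 27) - 14 = -16*721/26 - 14 = -5768/13 - 14 = -5950/13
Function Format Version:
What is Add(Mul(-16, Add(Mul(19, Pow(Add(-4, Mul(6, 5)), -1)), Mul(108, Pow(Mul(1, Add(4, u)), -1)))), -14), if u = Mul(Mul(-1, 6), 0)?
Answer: Rational(-5950, 13) ≈ -457.69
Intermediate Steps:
u = 0 (u = Mul(-6, 0) = 0)
Add(Mul(-16, Add(Mul(19, Pow(Add(-4, Mul(6, 5)), -1)), Mul(108, Pow(Mul(1, Add(4, u)), -1)))), -14) = Add(Mul(-16, Add(Mul(19, Pow(Add(-4, Mul(6, 5)), -1)), Mul(108, Pow(Mul(1, Add(4, 0)), -1)))), -14) = Add(Mul(-16, Add(Mul(19, Pow(Add(-4, 30), -1)), Mul(108, Pow(Mul(1, 4), -1)))), -14) = Add(Mul(-16, Add(Mul(19, Pow(26, -1)), Mul(108, Pow(4, -1)))), -14) = Add(Mul(-16, Add(Mul(19, Rational(1, 26)), Mul(108, Rational(1, 4)))), -14) = Add(Mul(-16, Add(Rational(19, 26), 27)), -14) = Add(Mul(-16, Rational(721, 26)), -14) = Add(Rational(-5768, 13), -14) = Rational(-5950, 13)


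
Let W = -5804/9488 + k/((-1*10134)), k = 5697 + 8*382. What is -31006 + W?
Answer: -372676490819/12018924 ≈ -31007.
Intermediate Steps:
k = 8753 (k = 5697 + 3056 = 8753)
W = -17733275/12018924 (W = -5804/9488 + 8753/((-1*10134)) = -5804*1/9488 + 8753/(-10134) = -1451/2372 + 8753*(-1/10134) = -1451/2372 - 8753/10134 = -17733275/12018924 ≈ -1.4754)
-31006 + W = -31006 - 17733275/12018924 = -372676490819/12018924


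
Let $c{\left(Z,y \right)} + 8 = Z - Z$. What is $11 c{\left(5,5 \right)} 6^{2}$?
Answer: $-3168$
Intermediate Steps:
$c{\left(Z,y \right)} = -8$ ($c{\left(Z,y \right)} = -8 + \left(Z - Z\right) = -8 + 0 = -8$)
$11 c{\left(5,5 \right)} 6^{2} = 11 \left(-8\right) 6^{2} = \left(-88\right) 36 = -3168$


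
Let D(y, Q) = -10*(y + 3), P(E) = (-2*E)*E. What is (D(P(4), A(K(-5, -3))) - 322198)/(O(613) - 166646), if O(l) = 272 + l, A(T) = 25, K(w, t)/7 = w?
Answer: 13996/7207 ≈ 1.9420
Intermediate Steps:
K(w, t) = 7*w
P(E) = -2*E²
D(y, Q) = -30 - 10*y (D(y, Q) = -10*(3 + y) = -30 - 10*y)
(D(P(4), A(K(-5, -3))) - 322198)/(O(613) - 166646) = ((-30 - (-20)*4²) - 322198)/((272 + 613) - 166646) = ((-30 - (-20)*16) - 322198)/(885 - 166646) = ((-30 - 10*(-32)) - 322198)/(-165761) = ((-30 + 320) - 322198)*(-1/165761) = (290 - 322198)*(-1/165761) = -321908*(-1/165761) = 13996/7207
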